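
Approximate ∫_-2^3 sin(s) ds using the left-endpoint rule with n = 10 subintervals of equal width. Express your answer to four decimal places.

Δs = (3 − (-2))/10 = 0.5.
Left endpoints: -2, -1.5, -1, -0.5, 0, 0.5, 1, 1.5, 2, 2.5.
f(-2) ≈ -0.9093, f(-1.5) ≈ -0.9975, f(-1) ≈ -0.8415, f(-0.5) ≈ -0.4794, f(0) ≈ 0.0000, f(0.5) ≈ 0.4794, f(1) ≈ 0.8415, f(1.5) ≈ 0.9975, f(2) ≈ 0.9093, f(2.5) ≈ 0.5985.
Sum = Δs · [f(-2) + f(-1.5) + f(-1) + ...].
Sum ≈ 0.2992.

0.2992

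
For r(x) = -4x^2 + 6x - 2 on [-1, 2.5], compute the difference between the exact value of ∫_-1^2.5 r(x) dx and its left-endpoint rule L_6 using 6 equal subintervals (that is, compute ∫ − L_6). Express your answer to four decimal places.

0.7940

Exact integral: ∫_-1^2.5 r(x) dx ≈ -13.416667.
L_6 ≈ -14.210648.
Error ≈ -13.416667 − (-14.210648) ≈ 0.7940.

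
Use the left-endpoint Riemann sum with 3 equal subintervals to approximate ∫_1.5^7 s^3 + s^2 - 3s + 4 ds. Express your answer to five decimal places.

367.37963

Δs = (7 − 1.5)/3 = 11/6.
Left endpoints: 1.5, 10/3, 31/6.
f(1.5) = 5.125, f(10/3) = 1138/27, f(31/6) = 33073/216.
Sum = Δs · [f(1.5) + f(10/3) + f(31/6)].
Sum ≈ 367.37963.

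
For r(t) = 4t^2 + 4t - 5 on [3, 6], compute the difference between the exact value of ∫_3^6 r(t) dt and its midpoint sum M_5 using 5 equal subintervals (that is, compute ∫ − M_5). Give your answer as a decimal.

0.36

Exact integral: ∫_3^6 r(t) dt = 291.
M_5 = 290.64.
Error = 291 − 290.64 = 0.36.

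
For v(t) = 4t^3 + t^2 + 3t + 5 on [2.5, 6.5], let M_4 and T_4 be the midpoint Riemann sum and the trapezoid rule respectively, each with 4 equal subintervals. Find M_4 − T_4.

M_4 = 1888.
T_4 = 1943.
M_4 − T_4 = -55.

-55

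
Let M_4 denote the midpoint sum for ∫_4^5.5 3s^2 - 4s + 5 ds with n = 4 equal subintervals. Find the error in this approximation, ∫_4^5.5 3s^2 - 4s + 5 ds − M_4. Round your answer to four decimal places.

Exact integral: ∫_4^5.5 f(s) ds = 81.375.
M_4 ≈ 81.322266.
Error ≈ 81.375 − 81.322266 ≈ 0.0527.

0.0527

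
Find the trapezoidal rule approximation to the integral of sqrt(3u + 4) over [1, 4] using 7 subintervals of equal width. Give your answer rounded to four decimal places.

10.1037

Δu = (4 − 1)/7 = 3/7.
f(1) ≈ 2.6458, f(10/7) ≈ 2.8785, f(13/7) ≈ 3.0938, f(16/7) ≈ 3.2950, f(19/7) ≈ 3.4847, f(22/7) ≈ 3.6645, f(25/7) ≈ 3.8359, f(4) ≈ 4.0000.
T_7 = (Δu/2)·[f(u_0) + 2f(u_1) + ... + 2f(u_{6}) + f(u_7)].
Sum ≈ 10.1037.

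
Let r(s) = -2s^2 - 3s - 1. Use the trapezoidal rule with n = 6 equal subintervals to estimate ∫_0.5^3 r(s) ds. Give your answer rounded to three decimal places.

-33.686

Δs = (3 − 0.5)/6 = 5/12.
r(0.5) = -3, r(11/12) = -391/72, r(4/3) = -77/9, r(1.75) = -12.375, r(13/6) = -152/9, r(31/12) = -1591/72, r(3) = -28.
T_6 = (Δs/2)·[r(s_0) + 2r(s_1) + ... + 2r(s_{5}) + r(s_6)].
Sum ≈ -33.686.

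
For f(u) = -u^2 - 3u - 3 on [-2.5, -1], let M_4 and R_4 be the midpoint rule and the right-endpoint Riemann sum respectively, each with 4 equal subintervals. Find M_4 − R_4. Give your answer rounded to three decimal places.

M_4 ≈ -1.48242.
R_4 = -1.39453125.
M_4 − R_4 ≈ -0.088.

-0.088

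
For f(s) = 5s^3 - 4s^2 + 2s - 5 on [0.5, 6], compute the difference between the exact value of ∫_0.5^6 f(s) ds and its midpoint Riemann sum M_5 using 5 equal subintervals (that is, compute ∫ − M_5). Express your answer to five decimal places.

24.81760

Exact integral: ∫_0.5^6 f(s) ds ≈ 1340.3385417.
M_5 = 1315.5209375.
Error ≈ 1340.3385417 − 1315.5209375 ≈ 24.81760.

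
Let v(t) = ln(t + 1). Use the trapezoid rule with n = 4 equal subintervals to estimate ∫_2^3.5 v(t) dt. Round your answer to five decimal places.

1.97121

Δt = (3.5 − 2)/4 = 0.375.
v(2) ≈ 1.09861, v(2.375) ≈ 1.21640, v(2.75) ≈ 1.32176, v(3.125) ≈ 1.41707, v(3.5) ≈ 1.50408.
T_4 = (Δt/2)·[v(t_0) + 2v(t_1) + 2v(t_2) + 2v(t_3) + v(t_4)].
Sum ≈ 1.97121.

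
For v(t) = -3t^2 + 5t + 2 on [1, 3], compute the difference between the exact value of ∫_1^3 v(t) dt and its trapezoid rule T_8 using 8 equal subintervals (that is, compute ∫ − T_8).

0.0625

Exact integral: ∫_1^3 v(t) dt = -2.
T_8 = -2.0625.
Error = -2 − (-2.0625) = 0.0625.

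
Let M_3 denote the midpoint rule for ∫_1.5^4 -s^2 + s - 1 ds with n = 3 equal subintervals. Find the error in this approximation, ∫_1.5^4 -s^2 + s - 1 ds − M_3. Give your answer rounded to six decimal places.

-0.144676

Exact integral: ∫_1.5^4 f(s) ds ≈ -15.83333333.
M_3 ≈ -15.68865741.
Error ≈ -15.83333333 − (-15.68865741) ≈ -0.144676.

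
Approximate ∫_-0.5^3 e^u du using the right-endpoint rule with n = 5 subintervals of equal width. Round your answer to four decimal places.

Δu = (3 − (-0.5))/5 = 0.7.
Right endpoints: 0.2, 0.9, 1.6, 2.3, 3.
f(0.2) ≈ 1.2214, f(0.9) ≈ 2.4596, f(1.6) ≈ 4.9530, f(2.3) ≈ 9.9742, f(3) ≈ 20.0855.
Sum = Δu · [f(0.2) + f(0.9) + f(1.6) + f(2.3) + f(3)].
Sum ≈ 27.0856.

27.0856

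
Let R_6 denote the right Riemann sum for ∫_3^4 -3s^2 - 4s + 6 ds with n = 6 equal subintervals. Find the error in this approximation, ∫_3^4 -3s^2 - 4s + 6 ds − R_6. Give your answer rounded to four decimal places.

Exact integral: ∫_3^4 f(s) ds = -45.
R_6 ≈ -47.097222.
Error ≈ -45 − (-47.097222) ≈ 2.0972.

2.0972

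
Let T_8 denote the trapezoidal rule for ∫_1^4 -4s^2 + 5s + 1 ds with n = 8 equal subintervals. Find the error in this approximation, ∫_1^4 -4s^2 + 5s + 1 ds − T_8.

0.28125

Exact integral: ∫_1^4 f(s) ds = -43.5.
T_8 = -43.78125.
Error = -43.5 − (-43.78125) = 0.28125.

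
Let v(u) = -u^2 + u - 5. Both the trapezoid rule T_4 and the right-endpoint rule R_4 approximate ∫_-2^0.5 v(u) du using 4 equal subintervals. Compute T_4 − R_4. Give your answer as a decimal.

T_4 = -17.24609375.
R_4 = -15.29296875.
T_4 − R_4 = -1.953125.

-1.953125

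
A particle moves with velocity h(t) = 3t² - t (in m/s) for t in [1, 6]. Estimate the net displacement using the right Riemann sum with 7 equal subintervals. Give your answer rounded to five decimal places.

Δt = (6 − 1)/7 = 5/7.
Right endpoints: 12/7, 17/7, 22/7, 27/7, 32/7, 37/7, 6.
h(12/7) = 348/49, h(17/7) = 748/49, h(22/7) = 1298/49, h(27/7) = 1998/49, h(32/7) = 2848/49, h(37/7) = 3848/49, h(6) = 102.
Sum = Δt · [h(12/7) + h(17/7) + h(22/7) + ...].
Sum ≈ 234.48980.

234.48980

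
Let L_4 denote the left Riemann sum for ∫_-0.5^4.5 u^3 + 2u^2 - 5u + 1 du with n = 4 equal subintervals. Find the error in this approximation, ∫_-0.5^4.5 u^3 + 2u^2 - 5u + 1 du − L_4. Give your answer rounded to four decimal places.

55.9896

Exact integral: ∫_-0.5^4.5 f(u) du ≈ 118.333333.
L_4 = 62.34375.
Error ≈ 118.333333 − 62.34375 ≈ 55.9896.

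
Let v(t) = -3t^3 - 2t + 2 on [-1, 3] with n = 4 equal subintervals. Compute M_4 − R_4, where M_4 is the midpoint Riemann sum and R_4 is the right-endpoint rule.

M_4 = -57.
R_4 = -112.
M_4 − R_4 = 55.

55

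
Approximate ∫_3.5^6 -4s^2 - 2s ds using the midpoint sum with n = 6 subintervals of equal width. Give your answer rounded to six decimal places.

-254.438657

Δs = (6 − 3.5)/6 = 5/12.
Midpoints: 89/24, 4.125, 109/24, 119/24, 5.375, 139/24.
f(89/24) = -8989/144, f(4.125) = -76.3125, f(109/24) = -13189/144, f(119/24) = -15589/144, f(5.375) = -126.3125, f(139/24) = -20989/144.
Sum = Δs · [f(89/24) + f(4.125) + f(109/24) + ...].
Sum ≈ -254.438657.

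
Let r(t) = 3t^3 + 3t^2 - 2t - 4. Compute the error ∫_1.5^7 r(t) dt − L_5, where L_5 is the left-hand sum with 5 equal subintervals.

Exact integral: ∫_1.5^7 r(t) dt = 2067.828125.
L_5 = 1482.1125.
Error = 2067.828125 − 1482.1125 = 585.715625.

585.715625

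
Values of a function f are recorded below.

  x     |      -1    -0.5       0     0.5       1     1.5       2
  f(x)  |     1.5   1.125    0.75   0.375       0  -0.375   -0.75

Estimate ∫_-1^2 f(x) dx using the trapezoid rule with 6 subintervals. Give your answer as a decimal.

1.125

Δx = 0.5.
T_6 = (0.5/2)·[1.5 + 2·1.125 + 2·0.75 + 2·0.375 + 2·0 + 2·(-0.375) + (-0.75)] = 1.125.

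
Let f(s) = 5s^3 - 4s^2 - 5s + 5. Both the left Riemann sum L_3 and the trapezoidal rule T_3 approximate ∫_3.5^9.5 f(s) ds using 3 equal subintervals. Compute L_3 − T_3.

L_3 = 5386.25.
T_3 = 9116.75.
L_3 − T_3 = -3730.5.

-3730.5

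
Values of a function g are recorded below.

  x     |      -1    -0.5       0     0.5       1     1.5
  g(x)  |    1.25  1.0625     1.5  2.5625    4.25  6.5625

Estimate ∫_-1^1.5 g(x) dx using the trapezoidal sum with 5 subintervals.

Δx = 0.5.
T_5 = (0.5/2)·[1.25 + 2·1.0625 + 2·1.5 + 2·2.5625 + 2·4.25 + 6.5625] = 6.640625.

6.640625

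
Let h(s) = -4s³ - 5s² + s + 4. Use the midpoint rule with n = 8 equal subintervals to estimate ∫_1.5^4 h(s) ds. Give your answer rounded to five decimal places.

-334.33105

Δs = (4 − 1.5)/8 = 0.3125.
Midpoints: 1.65625, 1.96875, 2.28125, 2.59375, 2.90625, 3.21875, 3.53125, 3.84375.
h(1.65625) = -214901/8192, h(1.96875) = -359911/8192, h(2.28125) = -550721/8192, h(2.59375) = -793331/8192, h(2.90625) = -1093741/8192, h(3.21875) = -1457951/8192, h(3.53125) = -1891961/8192, h(3.84375) = -2401771/8192.
Sum = Δs · [h(1.65625) + h(1.96875) + h(2.28125) + ...].
Sum ≈ -334.33105.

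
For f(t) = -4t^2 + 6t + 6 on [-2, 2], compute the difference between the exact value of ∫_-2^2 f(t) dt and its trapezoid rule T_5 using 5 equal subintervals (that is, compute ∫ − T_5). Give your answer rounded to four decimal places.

1.7067

Exact integral: ∫_-2^2 f(t) dt ≈ 2.666667.
T_5 = 0.96.
Error ≈ 2.666667 − 0.96 ≈ 1.7067.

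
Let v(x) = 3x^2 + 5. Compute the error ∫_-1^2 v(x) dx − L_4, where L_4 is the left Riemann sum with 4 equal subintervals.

2.53125

Exact integral: ∫_-1^2 v(x) dx = 24.
L_4 = 21.46875.
Error = 24 − 21.46875 = 2.53125.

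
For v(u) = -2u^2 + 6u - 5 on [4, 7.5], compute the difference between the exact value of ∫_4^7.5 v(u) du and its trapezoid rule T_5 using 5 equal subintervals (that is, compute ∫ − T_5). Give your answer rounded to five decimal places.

0.57167

Exact integral: ∫_4^7.5 v(u) du ≈ -135.3333333.
T_5 = -135.905.
Error ≈ -135.3333333 − (-135.905) ≈ 0.57167.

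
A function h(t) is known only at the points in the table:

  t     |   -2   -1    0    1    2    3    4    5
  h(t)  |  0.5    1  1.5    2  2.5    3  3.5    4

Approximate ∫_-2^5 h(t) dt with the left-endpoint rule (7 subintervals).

14

Δt = 1.
Sum = 1·[0.5 + 1 + 1.5 + 2 + 2.5 + 3 + 3.5] = 14.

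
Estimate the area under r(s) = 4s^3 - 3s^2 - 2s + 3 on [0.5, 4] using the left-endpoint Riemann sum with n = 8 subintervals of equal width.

145.46875

Δs = (4 − 0.5)/8 = 0.4375.
Left endpoints: 0.5, 0.9375, 1.375, 1.8125, 2.25, 2.6875, 3.125, 3.5625.
r(0.5) = 1.75, r(0.9375) = 1827/1024, r(1.375) = 4.9765625, r(1.8125) = 13657/1024, r(2.25) = 28.875, r(2.6875) = 54887/1024, r(3.125) = 89.5234375, r(3.5625) = 141981/1024.
Sum = Δs · [r(0.5) + r(0.9375) + r(1.375) + ...].
Sum = 145.46875.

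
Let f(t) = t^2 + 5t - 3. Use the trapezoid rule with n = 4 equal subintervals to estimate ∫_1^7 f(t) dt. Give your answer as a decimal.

218.25

Δt = (7 − 1)/4 = 1.5.
f(1) = 3, f(2.5) = 15.75, f(4) = 33, f(5.5) = 54.75, f(7) = 81.
T_4 = (Δt/2)·[f(t_0) + 2f(t_1) + 2f(t_2) + 2f(t_3) + f(t_4)].
Sum = 218.25.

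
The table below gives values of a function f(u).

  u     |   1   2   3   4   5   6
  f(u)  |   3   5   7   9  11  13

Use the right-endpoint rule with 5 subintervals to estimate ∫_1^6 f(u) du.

45

Δu = 1.
Sum = 1·[5 + 7 + 9 + 11 + 13] = 45.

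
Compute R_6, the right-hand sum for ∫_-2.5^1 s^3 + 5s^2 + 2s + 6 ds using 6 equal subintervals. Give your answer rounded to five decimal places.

33.72295

Δs = (1 − (-2.5))/6 = 7/12.
Right endpoints: -23/12, -4/3, -0.75, -1/6, 5/12, 1.
f(-23/12) = 23317/1728, f(-4/3) = 266/27, f(-0.75) = 6.890625, f(-1/6) = 1253/216, f(5/12) = 13433/1728, f(1) = 14.
Sum = Δs · [f(-23/12) + f(-4/3) + f(-0.75) + ...].
Sum ≈ 33.72295.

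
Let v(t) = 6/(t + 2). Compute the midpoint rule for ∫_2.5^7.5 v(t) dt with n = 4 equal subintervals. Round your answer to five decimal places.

4.46856

Δt = (7.5 − 2.5)/4 = 1.25.
Midpoints: 3.125, 4.375, 5.625, 6.875.
v(3.125) = 48/41, v(4.375) = 16/17, v(5.625) = 48/61, v(6.875) = 48/71.
Sum = Δt · [v(3.125) + v(4.375) + v(5.625) + v(6.875)].
Sum ≈ 4.46856.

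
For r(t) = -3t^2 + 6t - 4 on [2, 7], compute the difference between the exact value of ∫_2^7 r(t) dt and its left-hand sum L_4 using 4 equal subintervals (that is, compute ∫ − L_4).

-61.71875

Exact integral: ∫_2^7 r(t) dt = -220.
L_4 = -158.28125.
Error = -220 − (-158.28125) = -61.71875.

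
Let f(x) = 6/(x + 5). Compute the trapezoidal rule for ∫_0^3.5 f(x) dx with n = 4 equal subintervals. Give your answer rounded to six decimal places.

3.193743

Δx = (3.5 − 0)/4 = 0.875.
f(0) = 1.2, f(0.875) = 48/47, f(1.75) = 8/9, f(2.625) = 48/61, f(3.5) = 12/17.
T_4 = (Δx/2)·[f(x_0) + 2f(x_1) + 2f(x_2) + 2f(x_3) + f(x_4)].
Sum ≈ 3.193743.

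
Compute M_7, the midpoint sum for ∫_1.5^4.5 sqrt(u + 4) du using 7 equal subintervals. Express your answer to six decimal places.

7.922254

Δu = (4.5 − 1.5)/7 = 3/7.
Midpoints: 12/7, 15/7, 18/7, 3, 24/7, 27/7, 30/7.
f(12/7) ≈ 2.390457, f(15/7) ≈ 2.478479, f(18/7) ≈ 2.563480, f(3) ≈ 2.645751, f(24/7) ≈ 2.725541, f(27/7) ≈ 2.803060, f(30/7) ≈ 2.878492.
Sum = Δu · [f(12/7) + f(15/7) + f(18/7) + ...].
Sum ≈ 7.922254.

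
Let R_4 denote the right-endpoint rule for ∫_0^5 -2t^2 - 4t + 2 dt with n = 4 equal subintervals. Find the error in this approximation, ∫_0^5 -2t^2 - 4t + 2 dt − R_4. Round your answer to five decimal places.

Exact integral: ∫_0^5 f(t) dt ≈ -123.3333333.
R_4 = -169.6875.
Error ≈ -123.3333333 − (-169.6875) ≈ 46.35417.

46.35417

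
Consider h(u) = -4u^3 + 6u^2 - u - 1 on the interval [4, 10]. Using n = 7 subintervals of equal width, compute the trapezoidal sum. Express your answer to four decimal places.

-7977.3061

Δu = (10 − 4)/7 = 6/7.
h(4) = -165, h(34/7) = -110673/343, h(40/7) = -191103/343, h(46/7) = -303069/343, h(52/7) = -451755/343, h(58/7) = -642345/343, h(64/7) = -880023/343, h(10) = -3411.
T_7 = (Δu/2)·[h(u_0) + 2h(u_1) + ... + 2h(u_{6}) + h(u_7)].
Sum ≈ -7977.3061.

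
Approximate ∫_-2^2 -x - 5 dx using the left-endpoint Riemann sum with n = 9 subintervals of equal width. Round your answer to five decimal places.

-19.11111

Δx = (2 − (-2))/9 = 4/9.
Left endpoints: -2, -14/9, -10/9, -2/3, -2/9, 2/9, 2/3, 10/9, 14/9.
f(-2) = -3, f(-14/9) = -31/9, f(-10/9) = -35/9, f(-2/3) = -13/3, f(-2/9) = -43/9, f(2/9) = -47/9, f(2/3) = -17/3, f(10/9) = -55/9, f(14/9) = -59/9.
Sum = Δx · [f(-2) + f(-14/9) + f(-10/9) + ...].
Sum ≈ -19.11111.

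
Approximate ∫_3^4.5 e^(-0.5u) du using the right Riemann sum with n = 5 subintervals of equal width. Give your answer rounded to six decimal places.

0.218244

Δu = (4.5 − 3)/5 = 0.3.
Right endpoints: 3.3, 3.6, 3.9, 4.2, 4.5.
f(3.3) ≈ 0.192050, f(3.6) ≈ 0.165299, f(3.9) ≈ 0.142274, f(4.2) ≈ 0.122456, f(4.5) ≈ 0.105399.
Sum = Δu · [f(3.3) + f(3.6) + f(3.9) + f(4.2) + f(4.5)].
Sum ≈ 0.218244.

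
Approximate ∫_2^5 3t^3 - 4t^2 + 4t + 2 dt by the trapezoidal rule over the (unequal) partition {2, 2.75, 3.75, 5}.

Subinterval widths: 0.75, 1, 1.25.
f(2) = 18, f(2.75) = 45.140625, f(3.75) = 118.953125, f(5) = 297.
On each subinterval the trapezoid contributes (Δt_i/2)·[f(t_{i-1}) + f(t_i)].
Sum = 365.6953125.

365.6953125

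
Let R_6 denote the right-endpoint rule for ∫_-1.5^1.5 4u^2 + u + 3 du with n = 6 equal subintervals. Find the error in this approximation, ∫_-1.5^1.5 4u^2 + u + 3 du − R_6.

-1.25

Exact integral: ∫_-1.5^1.5 f(u) du = 18.
R_6 = 19.25.
Error = 18 − 19.25 = -1.25.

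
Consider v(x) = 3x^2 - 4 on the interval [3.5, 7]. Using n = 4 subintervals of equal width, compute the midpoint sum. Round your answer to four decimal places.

285.4551

Δx = (7 − 3.5)/4 = 0.875.
Midpoints: 3.9375, 4.8125, 5.6875, 6.5625.
v(3.9375) = 42.51171875, v(4.8125) = 65.48046875, v(5.6875) = 93.04296875, v(6.5625) = 125.19921875.
Sum = Δx · [v(3.9375) + v(4.8125) + v(5.6875) + v(6.5625)].
Sum ≈ 285.4551.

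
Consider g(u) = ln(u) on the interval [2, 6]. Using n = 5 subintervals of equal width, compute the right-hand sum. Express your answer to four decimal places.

Δu = (6 − 2)/5 = 0.8.
Right endpoints: 2.8, 3.6, 4.4, 5.2, 6.
g(2.8) ≈ 1.0296, g(3.6) ≈ 1.2809, g(4.4) ≈ 1.4816, g(5.2) ≈ 1.6487, g(6) ≈ 1.7918.
Sum = Δu · [g(2.8) + g(3.6) + g(4.4) + g(5.2) + g(6)].
Sum ≈ 5.7861.

5.7861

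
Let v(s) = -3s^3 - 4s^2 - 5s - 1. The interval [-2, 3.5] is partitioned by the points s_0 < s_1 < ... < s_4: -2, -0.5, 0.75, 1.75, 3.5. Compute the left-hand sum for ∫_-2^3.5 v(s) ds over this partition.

-48.30859375

Subinterval widths: 1.5, 1.25, 1, 1.75.
Left endpoints: -2, -0.5, 0.75, 1.75.
v(-2) = 17, v(-0.5) = 0.875, v(0.75) = -8.265625, v(1.75) = -38.078125.
Sum = Σ Δs_i · v(s_i).
Sum = -48.30859375.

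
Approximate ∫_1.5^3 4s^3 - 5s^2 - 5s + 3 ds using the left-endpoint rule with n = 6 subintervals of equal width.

17.875

Δs = (3 − 1.5)/6 = 0.25.
Left endpoints: 1.5, 1.75, 2, 2.25, 2.5, 2.75.
f(1.5) = -2.25, f(1.75) = 0.375, f(2) = 5, f(2.25) = 12, f(2.5) = 21.75, f(2.75) = 34.625.
Sum = Δs · [f(1.5) + f(1.75) + f(2) + ...].
Sum = 17.875.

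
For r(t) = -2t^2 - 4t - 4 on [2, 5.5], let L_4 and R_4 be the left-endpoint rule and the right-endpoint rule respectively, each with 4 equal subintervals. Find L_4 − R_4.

58.1875

L_4 = -143.8828125.
R_4 = -202.0703125.
L_4 − R_4 = 58.1875.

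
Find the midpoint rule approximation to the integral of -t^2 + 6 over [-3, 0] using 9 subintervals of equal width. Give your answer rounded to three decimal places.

9.028

Δt = (0 − (-3))/9 = 1/3.
Midpoints: -17/6, -2.5, -13/6, -11/6, -1.5, -7/6, -5/6, -0.5, -1/6.
f(-17/6) = -73/36, f(-2.5) = -0.25, f(-13/6) = 47/36, f(-11/6) = 95/36, f(-1.5) = 3.75, f(-7/6) = 167/36, f(-5/6) = 191/36, f(-0.5) = 5.75, f(-1/6) = 215/36.
Sum = Δt · [f(-17/6) + f(-2.5) + f(-13/6) + ...].
Sum ≈ 9.028.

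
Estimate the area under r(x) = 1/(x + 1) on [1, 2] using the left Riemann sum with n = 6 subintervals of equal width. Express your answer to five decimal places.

Δx = (2 − 1)/6 = 1/6.
Left endpoints: 1, 7/6, 4/3, 1.5, 5/3, 11/6.
r(1) = 0.5, r(7/6) = 6/13, r(4/3) = 3/7, r(1.5) = 0.4, r(5/3) = 0.375, r(11/6) = 6/17.
Sum = Δx · [r(1) + r(7/6) + r(4/3) + ...].
Sum ≈ 0.41968.

0.41968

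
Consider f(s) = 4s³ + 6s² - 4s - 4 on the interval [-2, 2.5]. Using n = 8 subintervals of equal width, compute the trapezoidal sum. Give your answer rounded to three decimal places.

Δs = (2.5 − (-2))/8 = 0.5625.
f(-2) = -4, f(-1.4375) = 2321/1024, f(-0.875) = 1.4140625, f(-0.3125) = -2341/1024, f(0.25) = -4.5625, f(0.8125) = -1171/1024, f(1.375) = 12.2421875, f(1.9375) = 40823/1024, f(2.5) = 86.
T_8 = (Δs/2)·[f(s_0) + 2f(s_1) + ... + 2f(s_{7}) + f(s_8)].
Sum ≈ 49.948.

49.948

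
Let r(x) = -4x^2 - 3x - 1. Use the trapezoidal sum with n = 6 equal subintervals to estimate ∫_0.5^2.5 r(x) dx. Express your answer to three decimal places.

Δx = (2.5 − 0.5)/6 = 1/3.
r(0.5) = -3.5, r(5/6) = -113/18, r(7/6) = -179/18, r(1.5) = -14.5, r(11/6) = -359/18, r(13/6) = -473/18, r(2.5) = -33.5.
T_6 = (Δx/2)·[r(x_0) + 2r(x_1) + ... + 2r(x_{5}) + r(x_6)].
Sum ≈ -31.815.

-31.815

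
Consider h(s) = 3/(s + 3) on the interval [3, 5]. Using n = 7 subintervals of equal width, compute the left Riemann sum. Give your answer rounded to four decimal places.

0.8812

Δs = (5 − 3)/7 = 2/7.
Left endpoints: 3, 23/7, 25/7, 27/7, 29/7, 31/7, 33/7.
h(3) = 0.5, h(23/7) = 21/44, h(25/7) = 21/46, h(27/7) = 0.4375, h(29/7) = 0.42, h(31/7) = 21/52, h(33/7) = 7/18.
Sum = Δs · [h(3) + h(23/7) + h(25/7) + ...].
Sum ≈ 0.8812.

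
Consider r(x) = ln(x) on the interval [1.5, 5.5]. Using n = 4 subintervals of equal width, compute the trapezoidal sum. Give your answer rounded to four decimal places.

4.7282

Δx = (5.5 − 1.5)/4 = 1.
r(1.5) ≈ 0.4055, r(2.5) ≈ 0.9163, r(3.5) ≈ 1.2528, r(4.5) ≈ 1.5041, r(5.5) ≈ 1.7047.
T_4 = (Δx/2)·[r(x_0) + 2r(x_1) + 2r(x_2) + 2r(x_3) + r(x_4)].
Sum ≈ 4.7282.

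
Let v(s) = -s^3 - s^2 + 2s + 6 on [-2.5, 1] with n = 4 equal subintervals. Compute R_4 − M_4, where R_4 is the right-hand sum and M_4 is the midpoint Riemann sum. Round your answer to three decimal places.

-1.077

R_4 ≈ 18.36816.
M_4 ≈ 19.44482.
R_4 − M_4 ≈ -1.077.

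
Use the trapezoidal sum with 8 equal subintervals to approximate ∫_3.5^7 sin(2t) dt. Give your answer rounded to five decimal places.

Δt = (7 − 3.5)/8 = 0.4375.
f(3.5) ≈ 0.65699, f(3.9375) ≈ 0.99978, f(4.375) ≈ 0.62472, f(4.8125) ≈ -0.19889, f(5.25) ≈ -0.87970, f(5.6875) ≈ -0.92888, f(6.125) ≈ -0.31112, f(6.5625) ≈ 0.53002, f(7) ≈ 0.99061.
T_8 = (Δt/2)·[f(t_0) + 2f(t_1) + ... + 2f(t_{7}) + f(t_8)].
Sum ≈ 0.28864.

0.28864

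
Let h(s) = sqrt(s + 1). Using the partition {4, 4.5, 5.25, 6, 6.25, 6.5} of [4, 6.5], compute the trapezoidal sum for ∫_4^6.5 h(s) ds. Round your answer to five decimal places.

6.23812

Subinterval widths: 0.5, 0.75, 0.75, 0.25, 0.25.
h(4) ≈ 2.23607, h(4.5) ≈ 2.34521, h(5.25) ≈ 2.50000, h(6) ≈ 2.64575, h(6.25) ≈ 2.69258, h(6.5) ≈ 2.73861.
On each subinterval the trapezoid contributes (Δs_i/2)·[h(s_{i-1}) + h(s_i)].
Sum ≈ 6.23812.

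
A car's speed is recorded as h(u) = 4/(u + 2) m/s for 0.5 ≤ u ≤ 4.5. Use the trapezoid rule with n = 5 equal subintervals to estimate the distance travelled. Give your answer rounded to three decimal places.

Δu = (4.5 − 0.5)/5 = 0.8.
h(0.5) = 1.6, h(1.3) = 40/33, h(2.1) = 40/41, h(2.9) = 40/49, h(3.7) = 40/57, h(4.5) = 8/13.
T_5 = (Δu/2)·[h(u_0) + 2h(u_1) + ... + 2h(u_{4}) + h(u_5)].
Sum ≈ 3.851.

3.851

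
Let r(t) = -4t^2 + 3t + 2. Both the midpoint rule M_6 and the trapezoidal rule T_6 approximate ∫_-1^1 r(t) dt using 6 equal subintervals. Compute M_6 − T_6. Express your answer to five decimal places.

M_6 ≈ 1.4074074.
T_6 ≈ 1.1851852.
M_6 − T_6 ≈ 0.22222.

0.22222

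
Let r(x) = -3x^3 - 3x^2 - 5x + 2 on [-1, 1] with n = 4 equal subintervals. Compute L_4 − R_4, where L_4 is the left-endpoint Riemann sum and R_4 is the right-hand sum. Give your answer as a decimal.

8

L_4 = 5.75.
R_4 = -2.25.
L_4 − R_4 = 8.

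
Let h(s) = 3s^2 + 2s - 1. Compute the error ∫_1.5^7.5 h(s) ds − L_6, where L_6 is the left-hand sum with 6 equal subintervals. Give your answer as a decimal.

84

Exact integral: ∫_1.5^7.5 h(s) ds = 466.5.
L_6 = 382.5.
Error = 466.5 − 382.5 = 84.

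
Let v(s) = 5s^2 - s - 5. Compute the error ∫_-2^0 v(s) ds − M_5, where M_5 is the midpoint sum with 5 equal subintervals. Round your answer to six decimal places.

0.133333

Exact integral: ∫_-2^0 v(s) ds ≈ 5.33333333.
M_5 = 5.2.
Error ≈ 5.33333333 − 5.2 ≈ 0.133333.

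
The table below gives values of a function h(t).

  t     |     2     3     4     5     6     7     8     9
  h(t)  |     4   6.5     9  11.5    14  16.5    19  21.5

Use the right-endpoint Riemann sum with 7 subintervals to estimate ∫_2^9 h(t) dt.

Δt = 1.
Sum = 1·[6.5 + 9 + 11.5 + 14 + 16.5 + 19 + 21.5] = 98.

98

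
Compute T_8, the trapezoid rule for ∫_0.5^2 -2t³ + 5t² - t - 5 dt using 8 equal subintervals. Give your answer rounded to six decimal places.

Δt = (2 − 0.5)/8 = 0.1875.
f(0.5) = -4.5, f(0.6875) = -8139/2048, f(0.875) = -3.38671875, f(1.0625) = -5769/2048, f(1.25) = -2.34375, f(1.4375) = -4191/2048, f(1.625) = -2.00390625, f(1.8125) = -4701/2048, f(2) = -3.
T_8 = (Δt/2)·[f(t_0) + 2f(t_1) + ... + 2f(t_{7}) + f(t_8)].
Sum ≈ -4.240723.

-4.240723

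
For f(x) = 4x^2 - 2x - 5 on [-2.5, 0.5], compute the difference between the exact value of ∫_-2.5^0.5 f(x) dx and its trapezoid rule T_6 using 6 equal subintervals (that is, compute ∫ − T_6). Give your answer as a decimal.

Exact integral: ∫_-2.5^0.5 f(x) dx = 12.
T_6 = 12.5.
Error = 12 − 12.5 = -0.5.

-0.5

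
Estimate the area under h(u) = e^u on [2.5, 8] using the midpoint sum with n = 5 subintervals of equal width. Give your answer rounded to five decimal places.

2824.21861

Δu = (8 − 2.5)/5 = 1.1.
Midpoints: 3.05, 4.15, 5.25, 6.35, 7.45.
h(3.05) ≈ 21.11534, h(4.15) ≈ 63.43400, h(5.25) ≈ 190.56627, h(6.35) ≈ 572.49271, h(7.45) ≈ 1719.86315.
Sum = Δu · [h(3.05) + h(4.15) + h(5.25) + h(6.35) + h(7.45)].
Sum ≈ 2824.21861.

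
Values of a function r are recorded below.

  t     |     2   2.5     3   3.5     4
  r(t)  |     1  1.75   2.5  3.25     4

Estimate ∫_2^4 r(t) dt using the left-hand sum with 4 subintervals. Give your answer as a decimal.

Δt = 0.5.
Sum = 0.5·[1 + 1.75 + 2.5 + 3.25] = 4.25.

4.25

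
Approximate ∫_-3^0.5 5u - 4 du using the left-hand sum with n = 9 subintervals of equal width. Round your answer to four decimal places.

Δu = (0.5 − (-3))/9 = 7/18.
Left endpoints: -3, -47/18, -20/9, -11/6, -13/9, -19/18, -2/3, -5/18, 1/9.
f(-3) = -19, f(-47/18) = -307/18, f(-20/9) = -136/9, f(-11/6) = -79/6, f(-13/9) = -101/9, f(-19/18) = -167/18, f(-2/3) = -22/3, f(-5/18) = -97/18, f(1/9) = -31/9.
Sum = Δu · [f(-3) + f(-47/18) + f(-20/9) + ...].
Sum ≈ -39.2778.

-39.2778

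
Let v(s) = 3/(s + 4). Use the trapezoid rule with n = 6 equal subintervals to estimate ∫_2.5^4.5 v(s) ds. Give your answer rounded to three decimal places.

Δs = (4.5 − 2.5)/6 = 1/3.
v(2.5) = 6/13, v(17/6) = 18/41, v(19/6) = 18/43, v(3.5) = 0.4, v(23/6) = 18/47, v(25/6) = 18/49, v(4.5) = 6/17.
T_6 = (Δs/2)·[v(s_0) + 2v(s_1) + ... + 2v(s_{5}) + v(s_6)].
Sum ≈ 0.805.

0.805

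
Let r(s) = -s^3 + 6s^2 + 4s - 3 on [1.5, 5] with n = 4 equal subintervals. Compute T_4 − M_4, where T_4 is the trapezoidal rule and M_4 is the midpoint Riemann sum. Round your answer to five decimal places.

-2.51221

T_4 ≈ 121.5908203.
M_4 ≈ 124.1030273.
T_4 − M_4 ≈ -2.51221.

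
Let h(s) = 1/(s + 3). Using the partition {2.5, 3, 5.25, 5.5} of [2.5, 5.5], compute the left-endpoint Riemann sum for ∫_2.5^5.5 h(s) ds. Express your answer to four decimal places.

Subinterval widths: 0.5, 2.25, 0.25.
Left endpoints: 2.5, 3, 5.25.
h(2.5) = 2/11, h(3) = 1/6, h(5.25) = 4/33.
Sum = Σ Δs_i · h(s_i).
Sum ≈ 0.4962.

0.4962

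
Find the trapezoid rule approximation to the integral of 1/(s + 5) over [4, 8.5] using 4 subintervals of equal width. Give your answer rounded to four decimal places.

Δs = (8.5 − 4)/4 = 1.125.
f(4) = 1/9, f(5.125) = 8/81, f(6.25) = 4/45, f(7.375) = 8/99, f(8.5) = 2/27.
T_4 = (Δs/2)·[f(s_0) + 2f(s_1) + 2f(s_2) + 2f(s_3) + f(s_4)].
Sum ≈ 0.4062.

0.4062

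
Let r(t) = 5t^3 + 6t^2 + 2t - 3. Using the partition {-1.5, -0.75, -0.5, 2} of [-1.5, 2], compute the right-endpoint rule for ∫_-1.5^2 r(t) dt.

159.29296875

Subinterval widths: 0.75, 0.25, 2.5.
Right endpoints: -0.75, -0.5, 2.
r(-0.75) = -3.234375, r(-0.5) = -3.125, r(2) = 65.
Sum = Σ Δt_i · r(t_i).
Sum = 159.29296875.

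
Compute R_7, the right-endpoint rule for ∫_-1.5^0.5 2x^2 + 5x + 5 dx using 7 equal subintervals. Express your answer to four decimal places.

8.2449

Δx = (0.5 − (-1.5))/7 = 2/7.
Right endpoints: -17/14, -13/14, -9/14, -5/14, -1/14, 3/14, 0.5.
f(-17/14) = 92/49, f(-13/14) = 102/49, f(-9/14) = 128/49, f(-5/14) = 170/49, f(-1/14) = 228/49, f(3/14) = 302/49, f(0.5) = 8.
Sum = Δx · [f(-17/14) + f(-13/14) + f(-9/14) + ...].
Sum ≈ 8.2449.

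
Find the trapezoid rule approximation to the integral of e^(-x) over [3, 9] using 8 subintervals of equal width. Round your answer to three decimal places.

Δx = (9 − 3)/8 = 0.75.
f(3) ≈ 0.050, f(3.75) ≈ 0.024, f(4.5) ≈ 0.011, f(5.25) ≈ 0.005, f(6) ≈ 0.002, f(6.75) ≈ 0.001, f(7.5) ≈ 0.001, f(8.25) ≈ 0.000, f(9) ≈ 0.000.
T_8 = (Δx/2)·[f(x_0) + 2f(x_1) + ... + 2f(x_{7}) + f(x_8)].
Sum ≈ 0.052.

0.052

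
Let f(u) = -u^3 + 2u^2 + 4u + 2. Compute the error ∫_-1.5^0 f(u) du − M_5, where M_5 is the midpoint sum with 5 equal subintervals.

Exact integral: ∫_-1.5^0 f(u) du = 2.015625.
M_5 = 1.9678125.
Error = 2.015625 − 1.9678125 = 0.0478125.

0.0478125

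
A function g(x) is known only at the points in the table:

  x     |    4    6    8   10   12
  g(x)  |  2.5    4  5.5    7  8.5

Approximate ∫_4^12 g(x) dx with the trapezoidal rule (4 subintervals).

44

Δx = 2.
T_4 = (2/2)·[2.5 + 2·4 + 2·5.5 + 2·7 + 8.5] = 44.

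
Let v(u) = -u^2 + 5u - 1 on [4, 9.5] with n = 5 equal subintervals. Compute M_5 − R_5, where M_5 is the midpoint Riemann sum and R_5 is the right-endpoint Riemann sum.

M_5 = -83.77875.
R_5 = -111.155.
M_5 − R_5 = 27.37625.

27.37625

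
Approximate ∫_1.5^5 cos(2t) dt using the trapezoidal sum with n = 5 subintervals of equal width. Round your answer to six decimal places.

-0.284700

Δt = (5 − 1.5)/5 = 0.7.
f(1.5) ≈ -0.989992, f(2.2) ≈ -0.307333, f(2.9) ≈ 0.885520, f(3.6) ≈ 0.608351, f(4.3) ≈ -0.678720, f(5) ≈ -0.839072.
T_5 = (Δt/2)·[f(t_0) + 2f(t_1) + ... + 2f(t_{4}) + f(t_5)].
Sum ≈ -0.284700.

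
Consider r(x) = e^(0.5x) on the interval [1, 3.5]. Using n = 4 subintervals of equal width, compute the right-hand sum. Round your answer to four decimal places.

Δx = (3.5 − 1)/4 = 0.625.
Right endpoints: 1.625, 2.25, 2.875, 3.5.
r(1.625) ≈ 2.2535, r(2.25) ≈ 3.0802, r(2.875) ≈ 4.2102, r(3.5) ≈ 5.7546.
Sum = Δx · [r(1.625) + r(2.25) + r(2.875) + r(3.5)].
Sum ≈ 9.5616.

9.5616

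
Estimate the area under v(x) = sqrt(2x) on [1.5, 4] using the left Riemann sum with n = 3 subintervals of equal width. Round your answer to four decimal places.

Δx = (4 − 1.5)/3 = 5/6.
Left endpoints: 1.5, 7/3, 19/6.
v(1.5) ≈ 1.7321, v(7/3) ≈ 2.1602, v(19/6) ≈ 2.5166.
Sum = Δx · [v(1.5) + v(7/3) + v(19/6)].
Sum ≈ 5.3408.

5.3408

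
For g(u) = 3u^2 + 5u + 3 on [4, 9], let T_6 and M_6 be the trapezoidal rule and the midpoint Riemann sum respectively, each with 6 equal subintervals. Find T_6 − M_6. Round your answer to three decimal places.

2.604

T_6 ≈ 844.23611.
M_6 ≈ 841.63194.
T_6 − M_6 ≈ 2.604.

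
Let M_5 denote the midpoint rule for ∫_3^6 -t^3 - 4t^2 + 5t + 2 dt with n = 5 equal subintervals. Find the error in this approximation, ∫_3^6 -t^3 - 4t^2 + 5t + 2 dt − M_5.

Exact integral: ∫_3^6 f(t) dt = -482.25.
M_5 = -480.675.
Error = -482.25 − (-480.675) = -1.575.

-1.575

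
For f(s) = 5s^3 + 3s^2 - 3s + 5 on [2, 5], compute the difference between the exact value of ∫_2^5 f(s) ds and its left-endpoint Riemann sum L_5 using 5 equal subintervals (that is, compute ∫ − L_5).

181.71

Exact integral: ∫_2^5 f(s) ds = 861.75.
L_5 = 680.04.
Error = 861.75 − 680.04 = 181.71.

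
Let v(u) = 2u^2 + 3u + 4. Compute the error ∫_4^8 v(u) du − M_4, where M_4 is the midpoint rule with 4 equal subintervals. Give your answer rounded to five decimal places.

0.66667

Exact integral: ∫_4^8 v(u) du ≈ 386.6666667.
M_4 = 386.
Error ≈ 386.6666667 − 386 ≈ 0.66667.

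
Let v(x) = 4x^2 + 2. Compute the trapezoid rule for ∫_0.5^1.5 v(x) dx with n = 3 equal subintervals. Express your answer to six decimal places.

Δx = (1.5 − 0.5)/3 = 1/3.
v(0.5) = 3, v(5/6) = 43/9, v(7/6) = 67/9, v(1.5) = 11.
T_3 = (Δx/2)·[v(x_0) + 2v(x_1) + 2v(x_2) + v(x_3)].
Sum ≈ 6.407407.

6.407407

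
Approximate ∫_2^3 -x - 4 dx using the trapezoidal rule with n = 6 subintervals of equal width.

Δx = (3 − 2)/6 = 1/6.
f(2) = -6, f(13/6) = -37/6, f(7/3) = -19/3, f(2.5) = -6.5, f(8/3) = -20/3, f(17/6) = -41/6, f(3) = -7.
T_6 = (Δx/2)·[f(x_0) + 2f(x_1) + ... + 2f(x_{5}) + f(x_6)].
Sum = -6.5.

-6.5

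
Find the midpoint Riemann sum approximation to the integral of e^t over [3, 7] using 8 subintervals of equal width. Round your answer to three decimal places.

1065.415

Δt = (7 − 3)/8 = 0.5.
Midpoints: 3.25, 3.75, 4.25, 4.75, 5.25, 5.75, 6.25, 6.75.
f(3.25) ≈ 25.790, f(3.75) ≈ 42.521, f(4.25) ≈ 70.105, f(4.75) ≈ 115.584, f(5.25) ≈ 190.566, f(5.75) ≈ 314.191, f(6.25) ≈ 518.013, f(6.75) ≈ 854.059.
Sum = Δt · [f(3.25) + f(3.75) + f(4.25) + ...].
Sum ≈ 1065.415.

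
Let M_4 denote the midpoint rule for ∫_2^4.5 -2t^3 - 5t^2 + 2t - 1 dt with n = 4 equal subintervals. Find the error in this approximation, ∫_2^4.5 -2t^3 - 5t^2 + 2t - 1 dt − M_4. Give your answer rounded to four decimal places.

Exact integral: ∫_2^4.5 f(t) dt ≈ -321.822917.
M_4 ≈ -319.829102.
Error ≈ -321.822917 − (-319.829102) ≈ -1.9938.

-1.9938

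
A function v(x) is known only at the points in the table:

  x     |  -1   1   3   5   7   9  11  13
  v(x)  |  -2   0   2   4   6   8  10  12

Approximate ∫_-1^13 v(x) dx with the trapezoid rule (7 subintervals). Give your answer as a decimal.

70

Δx = 2.
T_7 = (2/2)·[(-2) + 2·0 + 2·2 + 2·4 + 2·6 + 2·8 + 2·10 + 12] = 70.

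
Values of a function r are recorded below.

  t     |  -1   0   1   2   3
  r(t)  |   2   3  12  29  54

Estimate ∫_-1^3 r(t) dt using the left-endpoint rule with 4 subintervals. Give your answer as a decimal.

Δt = 1.
Sum = 1·[2 + 3 + 12 + 29] = 46.

46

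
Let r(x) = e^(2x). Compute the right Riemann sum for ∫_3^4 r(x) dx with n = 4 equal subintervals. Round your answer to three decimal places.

Δx = (4 − 3)/4 = 0.25.
Right endpoints: 3.25, 3.5, 3.75, 4.
r(3.25) ≈ 665.142, r(3.5) ≈ 1096.633, r(3.75) ≈ 1808.042, r(4) ≈ 2980.958.
Sum = Δx · [r(3.25) + r(3.5) + r(3.75) + r(4)].
Sum ≈ 1637.694.

1637.694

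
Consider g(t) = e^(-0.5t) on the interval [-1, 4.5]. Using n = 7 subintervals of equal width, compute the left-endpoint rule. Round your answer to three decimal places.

Δt = (4.5 − (-1))/7 = 11/14.
Left endpoints: -1, -3/14, 4/7, 19/14, 15/7, 41/14, 26/7.
g(-1) ≈ 1.649, g(-3/14) ≈ 1.113, g(4/7) ≈ 0.751, g(19/14) ≈ 0.507, g(15/7) ≈ 0.343, g(41/14) ≈ 0.231, g(26/7) ≈ 0.156.
Sum = Δt · [g(-1) + g(-3/14) + g(4/7) + ...].
Sum ≈ 3.733.

3.733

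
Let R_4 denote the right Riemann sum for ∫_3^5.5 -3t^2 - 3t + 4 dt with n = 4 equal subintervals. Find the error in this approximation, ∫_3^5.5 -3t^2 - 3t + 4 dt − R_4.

Exact integral: ∫_3^5.5 f(t) dt = -161.25.
R_4 = -184.00390625.
Error = -161.25 − (-184.00390625) = 22.75390625.

22.75390625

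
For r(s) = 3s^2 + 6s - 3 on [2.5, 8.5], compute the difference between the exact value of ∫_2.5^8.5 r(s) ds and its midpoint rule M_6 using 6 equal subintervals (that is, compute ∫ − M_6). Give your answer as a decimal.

Exact integral: ∫_2.5^8.5 r(s) ds = 778.5.
M_6 = 777.
Error = 778.5 − 777 = 1.5.

1.5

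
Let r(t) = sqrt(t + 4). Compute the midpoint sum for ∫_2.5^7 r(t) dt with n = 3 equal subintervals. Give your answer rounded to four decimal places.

Δt = (7 − 2.5)/3 = 1.5.
Midpoints: 3.25, 4.75, 6.25.
r(3.25) ≈ 2.6926, r(4.75) ≈ 2.9580, r(6.25) ≈ 3.2016.
Sum = Δt · [r(3.25) + r(4.75) + r(6.25)].
Sum ≈ 13.2783.

13.2783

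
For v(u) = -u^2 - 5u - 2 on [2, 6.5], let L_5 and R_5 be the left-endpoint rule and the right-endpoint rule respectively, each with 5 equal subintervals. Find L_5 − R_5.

54.675

L_5 = -166.77.
R_5 = -221.445.
L_5 − R_5 = 54.675.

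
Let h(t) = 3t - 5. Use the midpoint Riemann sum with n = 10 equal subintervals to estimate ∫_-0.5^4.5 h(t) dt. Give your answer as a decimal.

Δt = (4.5 − (-0.5))/10 = 0.5.
Midpoints: -0.25, 0.25, 0.75, 1.25, 1.75, 2.25, 2.75, 3.25, 3.75, 4.25.
h(-0.25) = -5.75, h(0.25) = -4.25, h(0.75) = -2.75, h(1.25) = -1.25, h(1.75) = 0.25, h(2.25) = 1.75, h(2.75) = 3.25, h(3.25) = 4.75, h(3.75) = 6.25, h(4.25) = 7.75.
Sum = Δt · [h(-0.25) + h(0.25) + h(0.75) + ...].
Sum = 5.

5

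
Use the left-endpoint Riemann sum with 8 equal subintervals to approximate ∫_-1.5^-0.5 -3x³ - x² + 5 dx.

Δx = (-0.5 − (-1.5))/8 = 0.125.
Left endpoints: -1.5, -1.375, -1.25, -1.125, -1, -0.875, -0.75, -0.625.
f(-1.5) = 12.875, f(-1.375) = 5585/512, f(-1.25) = 9.296875, f(-1.125) = 4099/512, f(-1) = 7, f(-0.875) = 3197/512, f(-0.75) = 5.703125, f(-0.625) = 2735/512.
Sum = Δx · [f(-1.5) + f(-1.375) + f(-1.25) + ...].
Sum = 8.171875.

8.171875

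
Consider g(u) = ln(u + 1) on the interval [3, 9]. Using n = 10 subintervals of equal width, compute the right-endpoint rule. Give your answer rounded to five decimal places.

Δu = (9 − 3)/10 = 0.6.
Right endpoints: 3.6, 4.2, 4.8, 5.4, 6, 6.6, 7.2, 7.8, 8.4, 9.
g(3.6) ≈ 1.52606, g(4.2) ≈ 1.64866, g(4.8) ≈ 1.75786, g(5.4) ≈ 1.85630, g(6) ≈ 1.94591, g(6.6) ≈ 2.02815, g(7.2) ≈ 2.10413, g(7.8) ≈ 2.17475, g(8.4) ≈ 2.24071, g(9) ≈ 2.30259.
Sum = Δu · [g(3.6) + g(4.2) + g(4.8) + ...].
Sum ≈ 11.75107.

11.75107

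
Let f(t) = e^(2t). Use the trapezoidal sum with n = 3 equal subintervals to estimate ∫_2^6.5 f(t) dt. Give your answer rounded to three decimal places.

Δt = (6.5 − 2)/3 = 1.5.
f(2) ≈ 54.598, f(3.5) ≈ 1096.633, f(5) ≈ 22026.466, f(6.5) ≈ 442413.392.
T_3 = (Δt/2)·[f(t_0) + 2f(t_1) + 2f(t_2) + f(t_3)].
Sum ≈ 366535.641.

366535.641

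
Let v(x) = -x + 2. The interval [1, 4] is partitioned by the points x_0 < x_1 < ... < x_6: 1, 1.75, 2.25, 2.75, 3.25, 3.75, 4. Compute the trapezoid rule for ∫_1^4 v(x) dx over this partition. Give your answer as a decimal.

-1.5

Subinterval widths: 0.75, 0.5, 0.5, 0.5, 0.5, 0.25.
v(1) = 1, v(1.75) = 0.25, v(2.25) = -0.25, v(2.75) = -0.75, v(3.25) = -1.25, v(3.75) = -1.75, v(4) = -2.
On each subinterval the trapezoid contributes (Δx_i/2)·[v(x_{i-1}) + v(x_i)].
Sum = -1.5.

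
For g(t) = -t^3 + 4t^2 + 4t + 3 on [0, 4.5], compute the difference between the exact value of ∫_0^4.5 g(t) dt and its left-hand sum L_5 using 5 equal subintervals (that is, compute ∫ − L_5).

5.214375

Exact integral: ∫_0^4.5 g(t) dt = 72.984375.
L_5 = 67.77.
Error = 72.984375 − 67.77 = 5.214375.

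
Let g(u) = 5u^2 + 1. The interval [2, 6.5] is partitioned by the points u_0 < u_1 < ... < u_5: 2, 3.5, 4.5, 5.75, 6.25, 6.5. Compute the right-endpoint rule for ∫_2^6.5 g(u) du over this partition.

Subinterval widths: 1.5, 1, 1.25, 0.5, 0.25.
Right endpoints: 3.5, 4.5, 5.75, 6.25, 6.5.
g(3.5) = 62.25, g(4.5) = 102.25, g(5.75) = 166.3125, g(6.25) = 196.3125, g(6.5) = 212.25.
Sum = Σ Δu_i · g(u_i).
Sum = 554.734375.

554.734375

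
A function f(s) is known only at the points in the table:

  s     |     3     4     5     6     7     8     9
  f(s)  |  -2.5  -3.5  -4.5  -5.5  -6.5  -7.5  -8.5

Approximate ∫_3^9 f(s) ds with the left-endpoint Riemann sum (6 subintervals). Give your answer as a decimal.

Δs = 1.
Sum = 1·[(-2.5) + (-3.5) + (-4.5) + (-5.5) + (-6.5) + (-7.5)] = -30.

-30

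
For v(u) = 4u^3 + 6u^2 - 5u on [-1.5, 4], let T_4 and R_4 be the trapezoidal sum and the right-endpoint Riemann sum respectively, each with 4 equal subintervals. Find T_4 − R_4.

-223.09375

T_4 = 387.70703125.
R_4 = 610.80078125.
T_4 − R_4 = -223.09375.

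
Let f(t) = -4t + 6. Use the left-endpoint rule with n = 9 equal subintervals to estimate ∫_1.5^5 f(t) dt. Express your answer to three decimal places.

Δt = (5 − 1.5)/9 = 7/18.
Left endpoints: 1.5, 17/9, 41/18, 8/3, 55/18, 31/9, 23/6, 38/9, 83/18.
f(1.5) = 0, f(17/9) = -14/9, f(41/18) = -28/9, f(8/3) = -14/3, f(55/18) = -56/9, f(31/9) = -70/9, f(23/6) = -28/3, f(38/9) = -98/9, f(83/18) = -112/9.
Sum = Δt · [f(1.5) + f(17/9) + f(41/18) + ...].
Sum ≈ -21.778.

-21.778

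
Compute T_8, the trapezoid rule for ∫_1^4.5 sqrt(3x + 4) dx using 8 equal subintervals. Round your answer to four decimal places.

Δx = (4.5 − 1)/8 = 0.4375.
f(1) ≈ 2.6458, f(1.4375) ≈ 2.8831, f(1.875) ≈ 3.1024, f(2.3125) ≈ 3.3072, f(2.75) ≈ 3.5000, f(3.1875) ≈ 3.6827, f(3.625) ≈ 3.8568, f(4.0625) ≈ 4.0234, f(4.5) ≈ 4.1833.
T_8 = (Δx/2)·[f(x_0) + 2f(x_1) + ... + 2f(x_{7}) + f(x_8)].
Sum ≈ 12.1495.

12.1495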